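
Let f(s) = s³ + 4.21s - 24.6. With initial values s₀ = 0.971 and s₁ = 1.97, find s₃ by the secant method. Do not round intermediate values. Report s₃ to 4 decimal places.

2.3794

f(s_0) = -19.596591, f(s_1) = -8.660927
s_2 = 1.970000 - (-8.660927)·(1.970000 - 0.971000)/(-8.660927 - (-19.596591)) = 2.761197; f(s_2) = 8.076585
s_3 = 2.761197 - (8.076585)·(2.761197 - 1.970000)/(8.076585 - (-8.660927)) = 2.379410; f(s_3) = -1.111441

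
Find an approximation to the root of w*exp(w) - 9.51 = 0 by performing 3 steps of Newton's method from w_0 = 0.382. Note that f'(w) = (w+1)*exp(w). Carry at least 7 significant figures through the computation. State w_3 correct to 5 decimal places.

3.22371

w_0 = 0.382000: f = -8.950289, f' = 2.024923 → w_1 = 0.382000 - (-8.950289)/(2.024923) = 4.802064
w_1 = 4.802064: f = 575.196139, f' = 706.467570 → w_2 = 4.802064 - (575.196139)/(706.467570) = 3.987877
w_2 = 3.987877: f = 205.597215, f' = 269.047492 → w_3 = 3.987877 - (205.597215)/(269.047492) = 3.223710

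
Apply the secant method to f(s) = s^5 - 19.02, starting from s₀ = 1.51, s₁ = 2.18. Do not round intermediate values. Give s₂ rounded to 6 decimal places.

f(s_0) = -11.169727, f(s_1) = 30.215967
s_2 = 2.180000 - (30.215967)·(2.180000 - 1.510000)/(30.215967 - (-11.169727)) = 1.690829; f(s_2) = -5.200322

1.690829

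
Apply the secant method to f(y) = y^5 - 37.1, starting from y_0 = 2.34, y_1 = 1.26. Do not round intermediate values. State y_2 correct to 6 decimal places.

1.806980

f(y_0) = 33.058337, f(y_1) = -33.924203
y_2 = 1.260000 - (-33.924203)·(1.260000 - 2.340000)/(-33.924203 - (33.058337)) = 1.806980; f(y_2) = -17.835078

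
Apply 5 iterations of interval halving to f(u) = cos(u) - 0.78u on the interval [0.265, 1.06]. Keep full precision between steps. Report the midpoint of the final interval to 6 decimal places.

0.848828

f(0.265000) = 0.758393, f(1.060000) = -0.337928 (opposite signs)
step 1: m = 0.662500, f(m) = 0.271707 > 0 → root in [0.662500, 1.060000]
step 2: m = 0.861250, f(m) = -0.020285 < 0 → root in [0.662500, 0.861250]
step 3: m = 0.761875, f(m) = 0.129281 > 0 → root in [0.761875, 0.861250]
step 4: m = 0.811563, f(m) = 0.055347 > 0 → root in [0.811563, 0.861250]
step 5: m = 0.836406, f(m) = 0.017738 > 0 → root in [0.836406, 0.861250]
Midpoint of [0.836406, 0.861250] = 0.848828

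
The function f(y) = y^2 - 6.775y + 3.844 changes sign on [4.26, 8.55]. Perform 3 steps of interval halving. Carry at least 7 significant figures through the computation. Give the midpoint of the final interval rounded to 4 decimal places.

f(4.260000) = -6.869900, f(8.550000) = 19.020250 (opposite signs)
step 1: m = 6.405000, f(m) = 1.474150 > 0 → root in [4.260000, 6.405000]
step 2: m = 5.332500, f(m) = -3.848131 < 0 → root in [5.332500, 6.405000]
step 3: m = 5.868750, f(m) = -1.474555 < 0 → root in [5.868750, 6.405000]
Midpoint of [5.868750, 6.405000] = 6.136875

6.1369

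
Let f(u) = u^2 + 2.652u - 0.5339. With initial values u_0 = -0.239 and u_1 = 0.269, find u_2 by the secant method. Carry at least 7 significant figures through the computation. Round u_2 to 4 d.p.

0.1751

Secant update: u_(k+1) = u_k − f(u_k)·(u_k − u_(k-1))/(f(u_k) − f(u_(k-1))).
f(u_0) = -1.110607, f(u_1) = 0.251849
u_2 = 0.269000 - (0.251849)·(0.269000 - -0.239000)/(0.251849 - (-1.110607)) = 0.175097; f(u_2) = -0.038885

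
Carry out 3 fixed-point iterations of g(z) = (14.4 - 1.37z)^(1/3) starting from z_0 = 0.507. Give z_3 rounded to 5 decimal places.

z_1 = g(0.507000) = 2.393117
z_2 = g(2.393117) = 2.232134
z_3 = g(2.232134) = 2.246792

2.24679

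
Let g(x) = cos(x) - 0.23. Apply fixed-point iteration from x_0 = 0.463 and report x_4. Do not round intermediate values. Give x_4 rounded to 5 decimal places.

0.58458

x_1 = g(0.463000) = 0.664717
x_2 = g(0.664717) = 0.557092
x_3 = g(0.557092) = 0.618796
x_4 = g(0.618796) = 0.584577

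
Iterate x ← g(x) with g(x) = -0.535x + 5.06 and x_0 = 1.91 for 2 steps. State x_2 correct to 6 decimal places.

2.899590

x_1 = g(1.910000) = 4.038150
x_2 = g(4.038150) = 2.899590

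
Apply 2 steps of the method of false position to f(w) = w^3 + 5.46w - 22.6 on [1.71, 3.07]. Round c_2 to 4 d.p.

2.1647

f(1.710000) = -8.263189, f(3.070000) = 23.096643
step 1: c = 2.068355, f(c) = -2.458177 < 0 → new bracket [2.068355, 3.070000]
step 2: c = 2.164705, f(c) = -0.637014 < 0 → new bracket [2.164705, 3.070000]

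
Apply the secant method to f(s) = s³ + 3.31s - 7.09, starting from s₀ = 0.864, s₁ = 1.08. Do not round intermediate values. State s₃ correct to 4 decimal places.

1.3574

f(s_0) = -3.585187, f(s_1) = -2.255488
s_2 = 1.080000 - (-2.255488)·(1.080000 - 0.864000)/(-2.255488 - (-3.585187)) = 1.446388; f(s_2) = 0.723440
s_3 = 1.446388 - (0.723440)·(1.446388 - 1.080000)/(0.723440 - (-2.255488)) = 1.357410; f(s_3) = -0.095865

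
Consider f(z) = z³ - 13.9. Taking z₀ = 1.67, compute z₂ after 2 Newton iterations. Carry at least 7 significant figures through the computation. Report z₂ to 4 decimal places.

f'(z) = 3z²
z_0 = 1.670000: f = -9.242537, f' = 8.366700 → z_1 = 1.670000 - (-9.242537)/(8.366700) = 2.774681
z_1 = 2.774681: f = 7.461873, f' = 23.096569 → z_2 = 2.774681 - (7.461873)/(23.096569) = 2.451609

2.4516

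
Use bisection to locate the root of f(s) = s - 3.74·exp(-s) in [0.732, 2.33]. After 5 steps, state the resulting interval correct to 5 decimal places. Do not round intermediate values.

[1.13150, 1.18144]

f(0.732000) = -1.066739, f(2.330000) = 1.966114 (opposite signs)
step 1: m = 1.531000, f(m) = 0.721966 > 0 → root in [0.732000, 1.531000]
step 2: m = 1.131500, f(m) = -0.074834 < 0 → root in [1.131500, 1.531000]
step 3: m = 1.331250, f(m) = 0.343341 > 0 → root in [1.131500, 1.331250]
step 4: m = 1.231375, f(m) = 0.139703 > 0 → root in [1.131500, 1.231375]
step 5: m = 1.181437, f(m) = 0.033866 > 0 → root in [1.131500, 1.181437]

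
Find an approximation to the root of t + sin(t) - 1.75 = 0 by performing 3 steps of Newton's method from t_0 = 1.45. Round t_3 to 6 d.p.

0.941535

Newton update: t ← t − f(t)/f'(t).
f'(t) = 1 + cos(t)
t_0 = 1.450000: f = 0.692713, f' = 1.120503 → t_1 = 1.450000 - (0.692713)/(1.120503) = 0.831784
t_1 = 0.831784: f = -0.179082, f' = 1.673558 → t_2 = 0.831784 - (-0.179082)/(1.673558) = 0.938791
t_2 = 0.938791: f = -0.004365, f' = 1.590764 → t_3 = 0.938791 - (-0.004365)/(1.590764) = 0.941535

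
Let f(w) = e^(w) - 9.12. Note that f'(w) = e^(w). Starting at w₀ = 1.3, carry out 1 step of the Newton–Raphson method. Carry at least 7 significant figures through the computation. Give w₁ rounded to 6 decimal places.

2.785490

w_0 = 1.300000: f = -5.450703, f' = 3.669297 → w_1 = 1.300000 - (-5.450703)/(3.669297) = 2.785490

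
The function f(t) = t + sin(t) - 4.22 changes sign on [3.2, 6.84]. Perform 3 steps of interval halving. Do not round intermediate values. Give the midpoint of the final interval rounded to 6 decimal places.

f(3.200000) = -1.078374, f(6.840000) = 3.148485 (opposite signs)
step 1: m = 5.020000, f(m) = -0.153060 < 0 → root in [5.020000, 6.840000]
step 2: m = 5.930000, f(m) = 1.364112 > 0 → root in [5.020000, 5.930000]
step 3: m = 5.475000, f(m) = 0.531965 > 0 → root in [5.020000, 5.475000]
Midpoint of [5.020000, 5.475000] = 5.247500

5.247500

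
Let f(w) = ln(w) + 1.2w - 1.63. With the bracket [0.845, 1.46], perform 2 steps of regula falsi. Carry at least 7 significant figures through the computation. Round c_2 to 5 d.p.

False-position update: c = (a·f(b) − b·f(a))/(f(b) − f(a)); replace the endpoint whose sign matches f(c).
f(0.845000) = -0.784419, f(1.460000) = 0.500436
step 1: c = 1.220464, f(c) = 0.033789 > 0 → new bracket [0.845000, 1.220464]
step 2: c = 1.204959, f(c) = 0.002397 > 0 → new bracket [0.845000, 1.204959]

1.20496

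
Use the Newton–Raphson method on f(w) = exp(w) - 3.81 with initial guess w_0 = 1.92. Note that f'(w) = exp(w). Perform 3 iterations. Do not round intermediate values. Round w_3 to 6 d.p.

w_0 = 1.920000: f = 3.010958, f' = 6.820958 → w_1 = 1.920000 - (3.010958)/(6.820958) = 1.478573
w_1 = 1.478573: f = 0.576679, f' = 4.386679 → w_2 = 1.478573 - (0.576679)/(4.386679) = 1.347111
w_2 = 1.347111: f = 0.036298, f' = 3.846298 → w_3 = 1.347111 - (0.036298)/(3.846298) = 1.337674

1.337674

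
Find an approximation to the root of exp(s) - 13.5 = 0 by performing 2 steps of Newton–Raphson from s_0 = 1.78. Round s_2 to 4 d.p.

2.6917

f'(s) = exp(s)
s_0 = 1.780000: f = -7.570144, f' = 5.929856 → s_1 = 1.780000 - (-7.570144)/(5.929856) = 3.056615
s_1 = 3.056615: f = 7.755485, f' = 21.255485 → s_2 = 3.056615 - (7.755485)/(21.255485) = 2.691745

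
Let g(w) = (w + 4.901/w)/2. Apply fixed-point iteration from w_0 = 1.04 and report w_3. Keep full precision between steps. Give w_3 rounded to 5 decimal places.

w_1 = g(1.040000) = 2.876250
w_2 = g(2.876250) = 2.290102
w_3 = g(2.290102) = 2.215091

2.21509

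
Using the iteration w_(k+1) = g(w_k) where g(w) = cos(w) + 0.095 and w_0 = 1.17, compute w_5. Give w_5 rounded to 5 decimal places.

0.72468

w_1 = g(1.170000) = 0.485152
w_2 = g(0.485152) = 0.979604
w_3 = g(0.979604) = 0.652351
w_4 = g(0.652351) = 0.889659
w_5 = g(0.889659) = 0.724677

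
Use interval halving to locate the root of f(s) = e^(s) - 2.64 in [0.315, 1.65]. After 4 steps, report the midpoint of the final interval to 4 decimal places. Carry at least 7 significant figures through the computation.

0.9408

f(0.315000) = -1.269741, f(1.650000) = 2.566980 (opposite signs)
step 1: m = 0.982500, f(m) = 0.031126 > 0 → root in [0.315000, 0.982500]
step 2: m = 0.648750, f(m) = -0.726852 < 0 → root in [0.648750, 0.982500]
step 3: m = 0.815625, f(m) = -0.379412 < 0 → root in [0.815625, 0.982500]
step 4: m = 0.899062, f(m) = -0.182702 < 0 → root in [0.899062, 0.982500]
Midpoint of [0.899062, 0.982500] = 0.940781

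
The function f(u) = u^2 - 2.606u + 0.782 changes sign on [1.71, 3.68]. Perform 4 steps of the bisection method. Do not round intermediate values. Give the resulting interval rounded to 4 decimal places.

f(1.710000) = -0.750160, f(3.680000) = 4.734320 (opposite signs)
step 1: m = 2.695000, f(m) = 1.021855 > 0 → root in [1.710000, 2.695000]
step 2: m = 2.202500, f(m) = -0.106709 < 0 → root in [2.202500, 2.695000]
step 3: m = 2.448750, f(m) = 0.396934 > 0 → root in [2.202500, 2.448750]
step 4: m = 2.325625, f(m) = 0.129953 > 0 → root in [2.202500, 2.325625]

[2.2025, 2.3256]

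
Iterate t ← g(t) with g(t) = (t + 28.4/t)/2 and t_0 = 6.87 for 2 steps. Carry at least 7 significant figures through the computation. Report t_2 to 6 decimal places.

t_1 = g(6.870000) = 5.501958
t_2 = g(5.501958) = 5.331878

5.331878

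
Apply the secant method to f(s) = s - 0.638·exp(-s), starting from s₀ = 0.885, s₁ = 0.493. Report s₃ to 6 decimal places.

0.419482

f(s_0) = 0.621688, f(s_1) = 0.103315
s_2 = 0.493000 - (0.103315)·(0.493000 - 0.885000)/(0.103315 - (0.621688)) = 0.414872; f(s_2) = -0.006479
s_3 = 0.414872 - (-0.006479)·(0.414872 - 0.493000)/(-0.006479 - (0.103315)) = 0.419482; f(s_3) = 0.000069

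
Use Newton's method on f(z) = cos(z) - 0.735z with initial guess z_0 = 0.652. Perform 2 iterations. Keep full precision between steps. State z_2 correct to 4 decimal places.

Newton update: z ← z − f(z)/f'(z).
f'(z) = -sin(z) - 0.735
z_0 = 0.652000: f = 0.315652, f' = -1.341777 → z_1 = 0.652000 - (0.315652)/(-1.341777) = 0.887249
z_1 = 0.887249: f = -0.020581, f' = -1.510337 → z_2 = 0.887249 - (-0.020581)/(-1.510337) = 0.873622

0.8736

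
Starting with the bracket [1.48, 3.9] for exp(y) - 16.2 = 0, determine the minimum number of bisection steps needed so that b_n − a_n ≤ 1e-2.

8

Initial width b − a = 3.9 − 1.48 = 2.420000.
After n steps the width is (b−a)/2^n; need (b−a)/2^n ≤ 1e-2.
So n ≥ log₂(2.420000/1e-2) = log₂(242.0000) ≈ 7.9189.
Hence n = 8.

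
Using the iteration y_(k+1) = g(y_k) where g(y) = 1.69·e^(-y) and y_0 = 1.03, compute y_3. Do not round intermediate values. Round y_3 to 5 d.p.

0.67054

y_1 = g(1.030000) = 0.603342
y_2 = g(0.603342) = 0.924397
y_3 = g(0.924397) = 0.670542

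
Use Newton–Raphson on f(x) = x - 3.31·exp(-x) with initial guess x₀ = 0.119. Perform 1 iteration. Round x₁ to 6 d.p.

Newton update: x ← x − f(x)/f'(x).
f'(x) = 1 + 3.31·exp(-x)
x_0 = 0.119000: f = -2.819644, f' = 3.938644 → x_1 = 0.119000 - (-2.819644)/(3.938644) = 0.834892

0.834892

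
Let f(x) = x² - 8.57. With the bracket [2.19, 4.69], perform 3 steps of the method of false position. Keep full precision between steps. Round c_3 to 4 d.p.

False-position update: c = (a·f(b) − b·f(a))/(f(b) − f(a)); replace the endpoint whose sign matches f(c).
f(2.190000) = -3.773900, f(4.690000) = 13.426100
step 1: c = 2.738532, f(c) = -1.070443 < 0 → new bracket [2.738532, 4.690000]
step 2: c = 2.882631, f(c) = -0.260440 < 0 → new bracket [2.882631, 4.690000]
step 3: c = 2.917023, f(c) = -0.060977 < 0 → new bracket [2.917023, 4.690000]

2.9170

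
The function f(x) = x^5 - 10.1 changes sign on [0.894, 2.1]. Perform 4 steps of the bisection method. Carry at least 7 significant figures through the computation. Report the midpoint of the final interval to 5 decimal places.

f(0.894000) = -9.528932, f(2.100000) = 30.741010 (opposite signs)
step 1: m = 1.497000, f(m) = -2.581884 < 0 → root in [1.497000, 2.100000]
step 2: m = 1.798500, f(m) = 8.717079 > 0 → root in [1.497000, 1.798500]
step 3: m = 1.647750, f(m) = 2.046652 > 0 → root in [1.497000, 1.647750]
step 4: m = 1.572375, f(m) = -0.488733 < 0 → root in [1.572375, 1.647750]
Midpoint of [1.572375, 1.647750] = 1.610063

1.61006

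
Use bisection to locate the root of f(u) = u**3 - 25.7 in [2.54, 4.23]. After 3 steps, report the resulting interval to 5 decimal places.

[2.75125, 2.96250]

f(2.540000) = -9.312936, f(4.230000) = 49.986967 (opposite signs)
step 1: m = 3.385000, f(m) = 13.086092 > 0 → root in [2.540000, 3.385000]
step 2: m = 2.962500, f(m) = 0.300104 > 0 → root in [2.540000, 2.962500]
step 3: m = 2.751250, f(m) = -4.874753 < 0 → root in [2.751250, 2.962500]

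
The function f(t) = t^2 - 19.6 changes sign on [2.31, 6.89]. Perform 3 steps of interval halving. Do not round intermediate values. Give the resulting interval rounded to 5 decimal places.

[4.02750, 4.60000]

f(2.310000) = -14.263900, f(6.890000) = 27.872100 (opposite signs)
step 1: m = 4.600000, f(m) = 1.560000 > 0 → root in [2.310000, 4.600000]
step 2: m = 3.455000, f(m) = -7.662975 < 0 → root in [3.455000, 4.600000]
step 3: m = 4.027500, f(m) = -3.379244 < 0 → root in [4.027500, 4.600000]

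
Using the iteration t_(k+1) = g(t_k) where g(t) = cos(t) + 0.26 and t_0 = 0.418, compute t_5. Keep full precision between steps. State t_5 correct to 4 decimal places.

t_1 = g(0.418000) = 1.173903
t_2 = g(1.173903) = 0.646555
t_3 = g(0.646555) = 1.058164
t_4 = g(1.058164) = 0.750473
t_5 = g(0.750473) = 0.991366

0.9914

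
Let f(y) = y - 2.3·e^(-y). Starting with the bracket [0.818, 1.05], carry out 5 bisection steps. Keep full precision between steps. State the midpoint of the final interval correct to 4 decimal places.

f(0.818000) = -0.197021, f(1.050000) = 0.245143 (opposite signs)
step 1: m = 0.934000, f(m) = 0.030149 > 0 → root in [0.818000, 0.934000]
step 2: m = 0.876000, f(m) = -0.081824 < 0 → root in [0.876000, 0.934000]
step 3: m = 0.905000, f(m) = -0.025446 < 0 → root in [0.905000, 0.934000]
step 4: m = 0.919500, f(m) = 0.002448 > 0 → root in [0.905000, 0.919500]
step 5: m = 0.912250, f(m) = -0.011475 < 0 → root in [0.912250, 0.919500]
Midpoint of [0.912250, 0.919500] = 0.915875

0.9159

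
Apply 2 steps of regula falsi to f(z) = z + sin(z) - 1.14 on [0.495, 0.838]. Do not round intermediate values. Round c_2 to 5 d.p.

f(0.495000) = -0.169968, f(0.838000) = 0.441307
step 1: c = 0.590373, f(c) = 0.007044 > 0 → new bracket [0.495000, 0.590373]
step 2: c = 0.586578, f(c) = 0.000092 > 0 → new bracket [0.495000, 0.586578]

0.58658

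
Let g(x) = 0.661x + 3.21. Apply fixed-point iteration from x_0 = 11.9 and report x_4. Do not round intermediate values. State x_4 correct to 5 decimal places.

x_1 = g(11.900000) = 11.075900
x_2 = g(11.075900) = 10.531170
x_3 = g(10.531170) = 10.171103
x_4 = g(10.171103) = 9.933099

9.93310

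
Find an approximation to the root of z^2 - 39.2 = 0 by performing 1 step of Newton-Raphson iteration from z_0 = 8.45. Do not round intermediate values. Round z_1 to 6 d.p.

f'(z) = 2z
z_0 = 8.450000: f = 32.202500, f' = 16.900000 → z_1 = 8.450000 - (32.202500)/(16.900000) = 6.544527

6.544527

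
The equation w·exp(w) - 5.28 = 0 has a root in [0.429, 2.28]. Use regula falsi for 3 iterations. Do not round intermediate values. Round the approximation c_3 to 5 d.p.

f(0.429000) = -4.621176, f(2.280000) = 17.010831
step 1: c = 0.824423, f(c) = -3.399850 < 0 → new bracket [0.824423, 2.280000]
step 2: c = 1.066882, f(c) = -2.179319 < 0 → new bracket [1.066882, 2.280000]
step 3: c = 1.204649, f(c) = -1.261789 < 0 → new bracket [1.204649, 2.280000]

1.20465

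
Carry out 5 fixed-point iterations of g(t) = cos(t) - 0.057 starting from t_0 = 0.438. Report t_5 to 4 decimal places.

0.7307

t_1 = g(0.438000) = 0.848602
t_2 = g(0.848602) = 0.604033
t_3 = g(0.604033) = 0.766052
t_4 = g(0.766052) = 0.663654
t_5 = g(0.663654) = 0.730747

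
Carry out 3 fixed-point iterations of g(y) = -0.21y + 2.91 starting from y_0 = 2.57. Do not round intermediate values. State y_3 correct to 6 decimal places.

2.403430

y_1 = g(2.570000) = 2.370300
y_2 = g(2.370300) = 2.412237
y_3 = g(2.412237) = 2.403430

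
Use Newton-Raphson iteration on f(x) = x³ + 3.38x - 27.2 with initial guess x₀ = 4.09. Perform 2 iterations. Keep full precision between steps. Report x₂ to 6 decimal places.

Newton update: x ← x − f(x)/f'(x).
f'(x) = 3x² + 3.38
x_0 = 4.090000: f = 55.042129, f' = 53.564300 → x_1 = 4.090000 - (55.042129)/(53.564300) = 3.062410
x_1 = 3.062410: f = 11.871320, f' = 31.515068 → x_2 = 3.062410 - (11.871320)/(31.515068) = 2.685723

2.685723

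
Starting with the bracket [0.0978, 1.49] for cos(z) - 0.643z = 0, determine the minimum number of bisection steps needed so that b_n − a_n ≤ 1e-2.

8

Initial width b − a = 1.49 − 0.0978 = 1.392200.
After n steps the width is (b−a)/2^n; need (b−a)/2^n ≤ 1e-2.
So n ≥ log₂(1.392200/1e-2) = log₂(139.2200) ≈ 7.1212.
Hence n = 8.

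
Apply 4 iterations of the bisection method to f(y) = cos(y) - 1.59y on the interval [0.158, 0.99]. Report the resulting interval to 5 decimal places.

[0.52200, 0.57400]

f(0.158000) = 0.736324, f(0.990000) = -1.025410 (opposite signs)
step 1: m = 0.574000, f(m) = -0.072924 < 0 → root in [0.158000, 0.574000]
step 2: m = 0.366000, f(m) = 0.351826 > 0 → root in [0.366000, 0.574000]
step 3: m = 0.470000, f(m) = 0.144268 > 0 → root in [0.470000, 0.574000]
step 4: m = 0.522000, f(m) = 0.036844 > 0 → root in [0.522000, 0.574000]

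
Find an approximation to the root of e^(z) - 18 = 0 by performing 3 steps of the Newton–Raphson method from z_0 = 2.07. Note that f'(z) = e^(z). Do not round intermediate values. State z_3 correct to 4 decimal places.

z_0 = 2.070000: f = -10.075177, f' = 7.924823 → z_1 = 2.070000 - (-10.075177)/(7.924823) = 3.341344
z_1 = 3.341344: f = 10.257081, f' = 28.257081 → z_2 = 3.341344 - (10.257081)/(28.257081) = 2.978353
z_2 = 2.978353: f = 1.655409, f' = 19.655409 → z_3 = 2.978353 - (1.655409)/(19.655409) = 2.894131

2.8941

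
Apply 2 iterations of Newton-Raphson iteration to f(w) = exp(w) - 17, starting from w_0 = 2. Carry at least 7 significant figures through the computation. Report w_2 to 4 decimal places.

f'(w) = exp(w)
w_0 = 2.000000: f = -9.610944, f' = 7.389056 → w_1 = 2.000000 - (-9.610944)/(7.389056) = 3.300700
w_1 = 3.300700: f = 10.131619, f' = 27.131619 → w_2 = 3.300700 - (10.131619)/(27.131619) = 2.927275

2.9273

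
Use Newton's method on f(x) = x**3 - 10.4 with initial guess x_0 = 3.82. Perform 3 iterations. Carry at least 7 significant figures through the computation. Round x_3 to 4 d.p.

2.1890

f'(x) = 3x**2
x_0 = 3.820000: f = 45.342968, f' = 43.777200 → x_1 = 3.820000 - (45.342968)/(43.777200) = 2.784233
x_1 = 2.784233: f = 11.183250, f' = 23.255864 → x_2 = 2.784233 - (11.183250)/(23.255864) = 2.303355
x_2 = 2.303355: f = 1.820314, f' = 15.916326 → x_3 = 2.303355 - (1.820314)/(15.916326) = 2.188987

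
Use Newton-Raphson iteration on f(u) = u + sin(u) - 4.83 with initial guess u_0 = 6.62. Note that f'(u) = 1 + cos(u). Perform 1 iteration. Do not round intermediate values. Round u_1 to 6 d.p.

u_0 = 6.620000: f = 2.120482, f' = 1.943812 → u_1 = 6.620000 - (2.120482)/(1.943812) = 5.529111

5.529111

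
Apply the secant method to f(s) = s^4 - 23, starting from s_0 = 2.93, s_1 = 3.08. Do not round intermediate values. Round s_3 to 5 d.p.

f(s_0) = 50.700508, f(s_1) = 66.991785
s_2 = 3.080000 - (66.991785)·(3.080000 - 2.930000)/(66.991785 - (50.700508)) = 2.463181; f(s_2) = 13.811657
s_3 = 2.463181 - (13.811657)·(2.463181 - 3.080000)/(13.811657 - (66.991785)) = 2.302984; f(s_3) = 5.129618

2.30298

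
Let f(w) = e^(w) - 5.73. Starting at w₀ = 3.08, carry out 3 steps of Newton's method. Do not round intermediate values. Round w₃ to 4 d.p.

f'(w) = e^(w)
w_0 = 3.080000: f = 16.028402, f' = 21.758402 → w_1 = 3.080000 - (16.028402)/(21.758402) = 2.343347
w_1 = 2.343347: f = 4.686036, f' = 10.416036 → w_2 = 2.343347 - (4.686036)/(10.416036) = 1.893460
w_2 = 1.893460: f = 0.912310, f' = 6.642310 → w_3 = 1.893460 - (0.912310)/(6.642310) = 1.756111

1.7561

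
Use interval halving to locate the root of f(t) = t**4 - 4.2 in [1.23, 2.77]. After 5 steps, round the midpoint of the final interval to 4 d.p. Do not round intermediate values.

1.4466

f(1.230000) = -1.911134, f(2.770000) = 54.673394 (opposite signs)
step 1: m = 2.000000, f(m) = 11.800000 > 0 → root in [1.230000, 2.000000]
step 2: m = 1.615000, f(m) = 2.602838 > 0 → root in [1.230000, 1.615000]
step 3: m = 1.422500, f(m) = -0.105422 < 0 → root in [1.422500, 1.615000]
step 4: m = 1.518750, f(m) = 1.120411 > 0 → root in [1.422500, 1.518750]
step 5: m = 1.470625, f(m) = 0.477435 > 0 → root in [1.422500, 1.470625]
Midpoint of [1.422500, 1.470625] = 1.446562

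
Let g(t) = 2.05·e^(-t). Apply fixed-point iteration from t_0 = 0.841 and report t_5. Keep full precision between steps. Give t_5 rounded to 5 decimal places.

t_1 = g(0.841000) = 0.884122
t_2 = g(0.884122) = 0.846807
t_3 = g(0.846807) = 0.879003
t_4 = g(0.879003) = 0.851153
t_5 = g(0.851153) = 0.875191

0.87519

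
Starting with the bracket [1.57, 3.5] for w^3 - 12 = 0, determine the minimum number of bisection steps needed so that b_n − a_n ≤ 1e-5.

18

Initial width b − a = 3.5 − 1.57 = 1.930000.
After n steps the width is (b−a)/2^n; need (b−a)/2^n ≤ 1e-5.
So n ≥ log₂(1.930000/1e-5) = log₂(193000.0000) ≈ 17.5582.
Hence n = 18.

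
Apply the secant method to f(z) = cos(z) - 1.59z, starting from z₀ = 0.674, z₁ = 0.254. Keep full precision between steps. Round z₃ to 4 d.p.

0.5401

f(z_0) = -0.290329, f(z_1) = 0.564055
z_2 = 0.254000 - (0.564055)·(0.254000 - 0.674000)/(0.564055 - (-0.290329)) = 0.531280; f(z_2) = 0.017425
z_3 = 0.531280 - (0.017425)·(0.531280 - 0.254000)/(0.017425 - (0.564055)) = 0.540118; f(z_3) = -0.001141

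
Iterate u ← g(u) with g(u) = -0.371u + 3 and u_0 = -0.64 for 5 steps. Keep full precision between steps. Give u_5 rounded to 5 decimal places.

u_1 = g(-0.640000) = 3.237440
u_2 = g(3.237440) = 1.798910
u_3 = g(1.798910) = 2.332604
u_4 = g(2.332604) = 2.134604
u_5 = g(2.134604) = 2.208062

2.20806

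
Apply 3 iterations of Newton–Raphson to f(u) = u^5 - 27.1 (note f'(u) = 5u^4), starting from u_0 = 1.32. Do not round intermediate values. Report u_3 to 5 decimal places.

2.06080

u_0 = 1.320000: f = -23.092536, f' = 15.179789 → u_1 = 1.320000 - (-23.092536)/(15.179789) = 2.841269
u_1 = 2.841269: f = 158.066085, f' = 325.851076 → u_2 = 2.841269 - (158.066085)/(325.851076) = 2.356182
u_2 = 2.356182: f = 45.517933, f' = 154.100878 → u_3 = 2.356182 - (45.517933)/(154.100878) = 2.060804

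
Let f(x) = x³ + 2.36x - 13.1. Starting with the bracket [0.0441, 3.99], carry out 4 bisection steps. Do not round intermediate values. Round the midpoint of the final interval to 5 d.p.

2.14036

f(0.044100) = -12.995838, f(3.990000) = 59.837599 (opposite signs)
step 1: m = 2.017050, f(m) = -0.133413 < 0 → root in [2.017050, 3.990000]
step 2: m = 3.003525, f(m) = 21.083606 > 0 → root in [2.017050, 3.003525]
step 3: m = 2.510288, f(m) = 8.642964 > 0 → root in [2.017050, 2.510288]
step 4: m = 2.263669, f(m) = 3.841741 > 0 → root in [2.017050, 2.263669]
Midpoint of [2.017050, 2.263669] = 2.140359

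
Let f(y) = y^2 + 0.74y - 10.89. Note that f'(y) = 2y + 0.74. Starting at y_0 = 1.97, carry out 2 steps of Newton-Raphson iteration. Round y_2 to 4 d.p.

y_0 = 1.970000: f = -5.551300, f' = 4.680000 → y_1 = 1.970000 - (-5.551300)/(4.680000) = 3.156175
y_1 = 3.156175: f = 1.407012, f' = 7.052350 → y_2 = 3.156175 - (1.407012)/(7.052350) = 2.956666

2.9567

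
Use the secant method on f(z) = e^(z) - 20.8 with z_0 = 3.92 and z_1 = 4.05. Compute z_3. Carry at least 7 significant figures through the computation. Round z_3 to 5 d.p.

3.17123

f(z_0) = 29.600445, f(z_1) = 36.597457
z_2 = 4.050000 - (36.597457)·(4.050000 - 3.920000)/(36.597457 - (29.600445)) = 3.370043; f(z_2) = 8.279769
z_3 = 3.370043 - (8.279769)·(3.370043 - 4.050000)/(8.279769 - (36.597457)) = 3.171231; f(z_3) = 3.036808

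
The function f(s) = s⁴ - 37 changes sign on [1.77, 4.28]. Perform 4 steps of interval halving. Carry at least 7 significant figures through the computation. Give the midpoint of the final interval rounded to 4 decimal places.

f(1.770000) = -27.184938, f(4.280000) = 298.563779 (opposite signs)
step 1: m = 3.025000, f(m) = 46.733938 > 0 → root in [1.770000, 3.025000]
step 2: m = 2.397500, f(m) = -3.960424 < 0 → root in [2.397500, 3.025000]
step 3: m = 2.711250, f(m) = 17.035386 > 0 → root in [2.397500, 2.711250]
step 4: m = 2.554375, f(m) = 5.573428 > 0 → root in [2.397500, 2.554375]
Midpoint of [2.397500, 2.554375] = 2.475938

2.4759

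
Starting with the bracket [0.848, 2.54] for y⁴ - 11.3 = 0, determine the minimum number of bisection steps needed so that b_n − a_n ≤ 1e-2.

8

Initial width b − a = 2.54 − 0.848 = 1.692000.
After n steps the width is (b−a)/2^n; need (b−a)/2^n ≤ 1e-2.
So n ≥ log₂(1.692000/1e-2) = log₂(169.2000) ≈ 7.4026.
Hence n = 8.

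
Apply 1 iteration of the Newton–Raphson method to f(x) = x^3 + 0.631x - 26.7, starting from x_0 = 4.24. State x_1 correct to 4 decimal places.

Newton update: x ← x − f(x)/f'(x).
f'(x) = 3x^2 + 0.631
x_0 = 4.240000: f = 52.200464, f' = 54.563800 → x_1 = 4.240000 - (52.200464)/(54.563800) = 3.283313

3.2833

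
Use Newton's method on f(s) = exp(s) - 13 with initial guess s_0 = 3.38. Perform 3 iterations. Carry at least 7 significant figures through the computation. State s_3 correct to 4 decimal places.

2.5654

Newton update: s ← s − f(s)/f'(s).
f'(s) = exp(s)
s_0 = 3.380000: f = 16.370771, f' = 29.370771 → s_1 = 3.380000 - (16.370771)/(29.370771) = 2.822617
s_1 = 2.822617: f = 3.820812, f' = 16.820812 → s_2 = 2.822617 - (3.820812)/(16.820812) = 2.595469
s_2 = 2.595469: f = 0.402872, f' = 13.402872 → s_3 = 2.595469 - (0.402872)/(13.402872) = 2.565410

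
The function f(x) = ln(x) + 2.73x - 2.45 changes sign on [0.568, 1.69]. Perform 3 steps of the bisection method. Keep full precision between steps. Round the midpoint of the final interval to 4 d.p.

0.9186

f(0.568000) = -1.464994, f(1.690000) = 2.688429 (opposite signs)
step 1: m = 1.129000, f(m) = 0.753502 > 0 → root in [0.568000, 1.129000]
step 2: m = 0.848500, f(m) = -0.297880 < 0 → root in [0.848500, 1.129000]
step 3: m = 0.988750, f(m) = 0.237974 > 0 → root in [0.848500, 0.988750]
Midpoint of [0.848500, 0.988750] = 0.918625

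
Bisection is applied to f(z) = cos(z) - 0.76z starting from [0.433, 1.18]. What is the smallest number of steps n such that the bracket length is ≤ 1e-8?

Initial width b − a = 1.18 − 0.433 = 0.747000.
After n steps the width is (b−a)/2^n; need (b−a)/2^n ≤ 1e-8.
So n ≥ log₂(0.747000/1e-8) = log₂(74700000.0000) ≈ 26.1546.
Hence n = 27.

27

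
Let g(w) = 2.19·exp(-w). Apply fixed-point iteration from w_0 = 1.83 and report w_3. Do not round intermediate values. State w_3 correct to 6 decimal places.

w_1 = g(1.830000) = 0.351306
w_2 = g(0.351306) = 1.541253
w_3 = g(1.541253) = 0.468907

0.468907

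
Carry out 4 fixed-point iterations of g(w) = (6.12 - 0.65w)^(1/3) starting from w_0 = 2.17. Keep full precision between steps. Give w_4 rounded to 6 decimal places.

1.710893

w_1 = g(2.170000) = 1.676197
w_2 = g(1.676197) = 1.713443
w_3 = g(1.713443) = 1.710690
w_4 = g(1.710690) = 1.710893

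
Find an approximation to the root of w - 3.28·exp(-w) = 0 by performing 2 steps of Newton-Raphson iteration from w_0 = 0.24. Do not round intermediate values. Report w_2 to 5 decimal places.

1.08510

f'(w) = 1 + 3.28·exp(-w)
w_0 = 0.240000: f = -2.340139, f' = 3.580139 → w_1 = 0.240000 - (-2.340139)/(3.580139) = 0.893645
w_1 = 0.893645: f = -0.448406, f' = 2.342050 → w_2 = 0.893645 - (-0.448406)/(2.342050) = 1.085103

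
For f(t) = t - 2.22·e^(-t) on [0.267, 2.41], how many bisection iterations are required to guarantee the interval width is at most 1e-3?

Initial width b − a = 2.41 − 0.267 = 2.143000.
After n steps the width is (b−a)/2^n; need (b−a)/2^n ≤ 1e-3.
So n ≥ log₂(2.143000/1e-3) = log₂(2143.0000) ≈ 11.0654.
Hence n = 12.

12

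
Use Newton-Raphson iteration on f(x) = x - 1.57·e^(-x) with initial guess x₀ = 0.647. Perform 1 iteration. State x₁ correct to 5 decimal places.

Newton update: x ← x − f(x)/f'(x).
f'(x) = 1 + 1.57·e^(-x)
x_0 = 0.647000: f = -0.175074, f' = 1.822074 → x_1 = 0.647000 - (-0.175074)/(1.822074) = 0.743085

0.74309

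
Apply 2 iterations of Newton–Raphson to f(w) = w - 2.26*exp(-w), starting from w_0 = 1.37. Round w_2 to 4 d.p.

Newton update: w ← w − f(w)/f'(w).
f'(w) = 1 + 2.26*exp(-w)
w_0 = 1.370000: f = 0.795718, f' = 1.574282 → w_1 = 1.370000 - (0.795718)/(1.574282) = 0.864552
w_1 = 0.864552: f = -0.087452, f' = 1.952003 → w_2 = 0.864552 - (-0.087452)/(1.952003) = 0.909353

0.9094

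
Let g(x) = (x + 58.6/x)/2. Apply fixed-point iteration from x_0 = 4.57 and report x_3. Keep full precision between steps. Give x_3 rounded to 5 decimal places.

x_1 = g(4.570000) = 8.696379
x_2 = g(8.696379) = 7.717408
x_3 = g(7.717408) = 7.655316

7.65532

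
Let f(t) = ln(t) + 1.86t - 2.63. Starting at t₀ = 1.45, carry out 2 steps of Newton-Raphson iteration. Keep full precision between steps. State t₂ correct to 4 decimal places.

1.2809

Newton update: t ← t − f(t)/f'(t).
f'(t) = 1/t + 1.86
t_0 = 1.450000: f = 0.438564, f' = 2.549655 → t_1 = 1.450000 - (0.438564)/(2.549655) = 1.277991
t_1 = 1.277991: f = -0.007647, f' = 2.642478 → t_2 = 1.277991 - (-0.007647)/(2.642478) = 1.280885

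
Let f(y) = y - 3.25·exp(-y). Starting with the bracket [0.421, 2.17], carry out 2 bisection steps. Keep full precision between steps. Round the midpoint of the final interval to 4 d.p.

f(0.421000) = -1.712268, f(2.170000) = 1.798923 (opposite signs)
step 1: m = 1.295500, f(m) = 0.405777 > 0 → root in [0.421000, 1.295500]
step 2: m = 0.858250, f(m) = -0.519436 < 0 → root in [0.858250, 1.295500]
Midpoint of [0.858250, 1.295500] = 1.076875

1.0769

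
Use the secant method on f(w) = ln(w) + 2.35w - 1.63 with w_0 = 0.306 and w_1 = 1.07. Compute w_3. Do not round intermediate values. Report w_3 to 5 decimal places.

0.79057

f(w_0) = -2.095070, f(w_1) = 0.952159
w_2 = 1.070000 - (0.952159)·(1.070000 - 0.306000)/(0.952159 - (-2.095070)) = 0.831275; f(w_2) = 0.138702
w_3 = 0.831275 - (0.138702)·(0.831275 - 1.070000)/(0.138702 - (0.952159)) = 0.790570; f(w_3) = -0.007161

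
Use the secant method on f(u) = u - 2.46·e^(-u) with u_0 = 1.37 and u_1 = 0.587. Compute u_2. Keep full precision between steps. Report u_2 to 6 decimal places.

f(u_0) = 0.744897, f(u_1) = -0.780742
u_2 = 0.587000 - (-0.780742)·(0.587000 - 1.370000)/(-0.780742 - (0.744897)) = 0.987698; f(u_2) = 0.071513

0.987698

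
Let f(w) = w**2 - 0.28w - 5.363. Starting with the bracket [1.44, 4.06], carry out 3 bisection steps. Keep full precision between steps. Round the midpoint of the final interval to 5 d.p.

2.58625

f(1.440000) = -3.692600, f(4.060000) = 9.983800 (opposite signs)
step 1: m = 2.750000, f(m) = 1.429500 > 0 → root in [1.440000, 2.750000]
step 2: m = 2.095000, f(m) = -1.560575 < 0 → root in [2.095000, 2.750000]
step 3: m = 2.422500, f(m) = -0.172794 < 0 → root in [2.422500, 2.750000]
Midpoint of [2.422500, 2.750000] = 2.586250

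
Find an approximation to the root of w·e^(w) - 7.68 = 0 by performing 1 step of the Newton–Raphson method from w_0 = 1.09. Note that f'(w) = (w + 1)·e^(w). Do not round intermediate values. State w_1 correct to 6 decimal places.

1.803944

w_0 = 1.090000: f = -4.438041, f' = 6.216233 → w_1 = 1.090000 - (-4.438041)/(6.216233) = 1.803944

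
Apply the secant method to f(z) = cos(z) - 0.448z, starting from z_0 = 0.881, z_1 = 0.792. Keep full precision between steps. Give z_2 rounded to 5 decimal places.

Secant update: z_(k+1) = z_k − f(z_k)·(z_k − z_(k-1))/(f(z_k) − f(z_(k-1))).
f(z_0) = 0.241692, f(z_1) = 0.347607
z_2 = 0.792000 - (0.347607)·(0.792000 - 0.881000)/(0.347607 - (0.241692)) = 1.084093; f(z_2) = -0.017959

1.08409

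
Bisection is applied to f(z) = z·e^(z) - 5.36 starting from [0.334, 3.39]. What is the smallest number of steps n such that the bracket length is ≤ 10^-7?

Initial width b − a = 3.39 − 0.334 = 3.056000.
After n steps the width is (b−a)/2^n; need (b−a)/2^n ≤ 10^-7.
So n ≥ log₂(3.056000/10^-7) = log₂(30560000.0000) ≈ 24.8651.
Hence n = 25.

25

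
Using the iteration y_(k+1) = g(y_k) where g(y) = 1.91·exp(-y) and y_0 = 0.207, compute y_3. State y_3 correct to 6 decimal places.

1.274903

y_1 = g(0.207000) = 1.552868
y_2 = g(1.552868) = 0.404233
y_3 = g(0.404233) = 1.274903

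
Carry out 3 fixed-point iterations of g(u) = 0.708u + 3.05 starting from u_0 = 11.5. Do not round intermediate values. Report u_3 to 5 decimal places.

u_1 = g(11.500000) = 11.192000
u_2 = g(11.192000) = 10.973936
u_3 = g(10.973936) = 10.819547

10.81955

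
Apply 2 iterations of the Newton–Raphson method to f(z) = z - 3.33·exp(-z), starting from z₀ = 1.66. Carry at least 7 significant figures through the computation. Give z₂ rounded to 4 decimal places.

1.1026

f'(z) = 1 + 3.33·exp(-z)
z_0 = 1.660000: f = 1.026837, f' = 1.633163 → z_1 = 1.660000 - (1.026837)/(1.633163) = 1.031259
z_1 = 1.031259: f = -0.156079, f' = 2.187338 → z_2 = 1.031259 - (-0.156079)/(2.187338) = 1.102614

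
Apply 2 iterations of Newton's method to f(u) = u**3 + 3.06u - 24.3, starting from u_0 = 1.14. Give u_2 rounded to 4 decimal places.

2.9439

Newton update: u ← u − f(u)/f'(u).
f'(u) = 3u**2 + 3.06
u_0 = 1.140000: f = -19.330056, f' = 6.958800 → u_1 = 1.140000 - (-19.330056)/(6.958800) = 3.917786
u_1 = 3.917786: f = 47.822699, f' = 49.107137 → u_2 = 3.917786 - (47.822699)/(49.107137) = 2.943942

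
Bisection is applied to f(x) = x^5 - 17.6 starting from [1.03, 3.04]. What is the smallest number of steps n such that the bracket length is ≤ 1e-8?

28

Initial width b − a = 3.04 − 1.03 = 2.010000.
After n steps the width is (b−a)/2^n; need (b−a)/2^n ≤ 1e-8.
So n ≥ log₂(2.010000/1e-8) = log₂(201000000.0000) ≈ 27.5826.
Hence n = 28.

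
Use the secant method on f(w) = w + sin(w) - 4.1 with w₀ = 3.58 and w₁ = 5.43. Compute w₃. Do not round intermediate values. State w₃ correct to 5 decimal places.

5.00334

Secant update: w_(k+1) = w_k − f(w_k)·(w_k − w_(k-1))/(f(w_k) − f(w_(k-1))).
f(w_0) = -0.944498, f(w_1) = 0.576621
w_2 = 5.430000 - (0.576621)·(5.430000 - 3.580000)/(0.576621 - (-0.944498)) = 4.728708; f(w_2) = -0.371159
w_3 = 4.728708 - (-0.371159)·(4.728708 - 5.430000)/(-0.371159 - (0.576621)) = 5.003340; f(w_3) = -0.054632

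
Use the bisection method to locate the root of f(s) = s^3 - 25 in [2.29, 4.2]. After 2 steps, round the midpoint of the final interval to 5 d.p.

f(2.290000) = -12.991011, f(4.200000) = 49.088000 (opposite signs)
step 1: m = 3.245000, f(m) = 9.169931 > 0 → root in [2.290000, 3.245000]
step 2: m = 2.767500, f(m) = -3.803562 < 0 → root in [2.767500, 3.245000]
Midpoint of [2.767500, 3.245000] = 3.006250

3.00625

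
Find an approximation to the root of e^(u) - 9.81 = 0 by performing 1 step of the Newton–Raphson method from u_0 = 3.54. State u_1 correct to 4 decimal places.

Newton update: u ← u − f(u)/f'(u).
f'(u) = e^(u)
u_0 = 3.540000: f = 24.656919, f' = 34.466919 → u_1 = 3.540000 - (24.656919)/(34.466919) = 2.824621

2.8246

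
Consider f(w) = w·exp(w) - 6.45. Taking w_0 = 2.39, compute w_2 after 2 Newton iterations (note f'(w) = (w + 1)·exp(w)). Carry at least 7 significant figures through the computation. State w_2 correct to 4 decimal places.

w_0 = 2.390000: f = 19.633251, f' = 36.996744 → w_1 = 2.390000 - (19.633251)/(36.996744) = 1.859325
w_1 = 1.859325: f = 5.485753, f' = 18.355155 → w_2 = 1.859325 - (5.485753)/(18.355155) = 1.560458

1.5605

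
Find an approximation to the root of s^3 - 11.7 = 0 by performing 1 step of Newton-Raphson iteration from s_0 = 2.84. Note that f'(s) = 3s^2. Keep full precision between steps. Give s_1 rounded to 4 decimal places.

s_0 = 2.840000: f = 11.206304, f' = 24.196800 → s_1 = 2.840000 - (11.206304)/(24.196800) = 2.376868

2.3769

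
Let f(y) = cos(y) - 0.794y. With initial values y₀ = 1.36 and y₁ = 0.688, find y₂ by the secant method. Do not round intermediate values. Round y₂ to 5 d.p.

0.82661

f(y_0) = -0.870601, f(y_1) = 0.226246
y_2 = 0.688000 - (0.226246)·(0.688000 - 1.360000)/(0.226246 - (-0.870601)) = 0.826613; f(y_2) = 0.021041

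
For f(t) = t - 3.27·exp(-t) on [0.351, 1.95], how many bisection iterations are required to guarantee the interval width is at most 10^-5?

18

Initial width b − a = 1.95 − 0.351 = 1.599000.
After n steps the width is (b−a)/2^n; need (b−a)/2^n ≤ 10^-5.
So n ≥ log₂(1.599000/10^-5) = log₂(159900.0000) ≈ 17.2868.
Hence n = 18.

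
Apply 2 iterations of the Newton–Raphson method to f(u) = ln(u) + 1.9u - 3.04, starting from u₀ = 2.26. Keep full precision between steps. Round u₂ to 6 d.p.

1.416519

f'(u) = 1/u + 1.9
u_0 = 2.260000: f = 2.069365, f' = 2.342478 → u_1 = 2.260000 - (2.069365)/(2.342478) = 1.376592
u_1 = 1.376592: f = -0.104866, f' = 2.626432 → u_2 = 1.376592 - (-0.104866)/(2.626432) = 1.416519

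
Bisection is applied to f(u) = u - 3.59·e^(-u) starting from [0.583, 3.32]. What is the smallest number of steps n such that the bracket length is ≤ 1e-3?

Initial width b − a = 3.32 − 0.583 = 2.737000.
After n steps the width is (b−a)/2^n; need (b−a)/2^n ≤ 1e-3.
So n ≥ log₂(2.737000/1e-3) = log₂(2737.0000) ≈ 11.4184.
Hence n = 12.

12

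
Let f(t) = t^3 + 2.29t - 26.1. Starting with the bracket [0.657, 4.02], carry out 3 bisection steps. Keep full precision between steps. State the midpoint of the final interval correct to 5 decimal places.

f(0.657000) = -24.311877, f(4.020000) = 48.070608 (opposite signs)
step 1: m = 2.338500, f(m) = -7.956555 < 0 → root in [2.338500, 4.020000]
step 2: m = 3.179250, f(m) = 13.315167 > 0 → root in [2.338500, 3.179250]
step 3: m = 2.758875, f(m) = 1.216701 > 0 → root in [2.338500, 2.758875]
Midpoint of [2.338500, 2.758875] = 2.548687

2.54869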